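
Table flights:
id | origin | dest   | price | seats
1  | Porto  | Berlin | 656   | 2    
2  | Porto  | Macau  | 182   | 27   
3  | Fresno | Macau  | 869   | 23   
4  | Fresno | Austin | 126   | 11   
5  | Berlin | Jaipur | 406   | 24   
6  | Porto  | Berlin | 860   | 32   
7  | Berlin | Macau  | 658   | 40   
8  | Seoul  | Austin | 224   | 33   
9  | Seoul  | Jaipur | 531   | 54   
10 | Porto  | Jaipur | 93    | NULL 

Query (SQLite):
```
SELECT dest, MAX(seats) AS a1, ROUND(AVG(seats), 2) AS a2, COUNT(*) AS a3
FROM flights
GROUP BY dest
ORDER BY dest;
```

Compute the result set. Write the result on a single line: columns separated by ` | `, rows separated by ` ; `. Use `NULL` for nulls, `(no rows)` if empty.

Group flights by dest.
Per group compute: MAX(seats), ROUND(AVG(seats), 2), COUNT(*).
  Austin: ids {4, 8} → MAX(seats)=33, ROUND(AVG(seats), 2)=22, COUNT(*)=2
  Berlin: ids {1, 6} → MAX(seats)=32, ROUND(AVG(seats), 2)=17, COUNT(*)=2
  Jaipur: ids {5, 9, 10} → MAX(seats)=54, ROUND(AVG(seats), 2)=39, COUNT(*)=3
  Macau: ids {2, 3, 7} → MAX(seats)=40, ROUND(AVG(seats), 2)=30, COUNT(*)=3

Austin | 33 | 22 | 2 ; Berlin | 32 | 17 | 2 ; Jaipur | 54 | 39 | 3 ; Macau | 40 | 30 | 3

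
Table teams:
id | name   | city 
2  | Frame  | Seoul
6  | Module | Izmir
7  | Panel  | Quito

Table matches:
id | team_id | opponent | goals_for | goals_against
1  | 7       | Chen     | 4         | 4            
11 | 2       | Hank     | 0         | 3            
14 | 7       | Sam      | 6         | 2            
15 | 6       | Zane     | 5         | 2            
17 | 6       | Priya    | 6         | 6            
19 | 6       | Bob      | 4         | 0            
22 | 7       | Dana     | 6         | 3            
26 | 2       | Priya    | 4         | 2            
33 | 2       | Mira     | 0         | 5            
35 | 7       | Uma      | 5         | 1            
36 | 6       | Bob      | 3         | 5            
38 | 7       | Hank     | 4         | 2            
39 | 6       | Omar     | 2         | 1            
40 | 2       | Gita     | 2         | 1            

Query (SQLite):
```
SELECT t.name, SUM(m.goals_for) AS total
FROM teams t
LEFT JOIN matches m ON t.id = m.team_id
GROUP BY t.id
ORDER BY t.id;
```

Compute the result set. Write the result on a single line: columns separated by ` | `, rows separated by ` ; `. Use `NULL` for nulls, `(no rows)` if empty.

Frame | 6 ; Module | 20 ; Panel | 25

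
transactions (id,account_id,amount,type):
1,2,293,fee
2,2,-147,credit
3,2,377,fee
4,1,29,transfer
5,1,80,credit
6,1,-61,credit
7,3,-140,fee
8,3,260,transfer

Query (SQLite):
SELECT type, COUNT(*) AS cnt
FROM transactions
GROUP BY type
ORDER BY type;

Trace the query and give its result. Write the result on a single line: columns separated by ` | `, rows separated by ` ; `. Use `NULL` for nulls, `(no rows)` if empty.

Partition transactions by type; compute COUNT(*) within each group.
  credit: ids {2, 5, 6} → COUNT(*)=3
  fee: ids {1, 3, 7} → COUNT(*)=3
  transfer: ids {4, 8} → COUNT(*)=2

credit | 3 ; fee | 3 ; transfer | 2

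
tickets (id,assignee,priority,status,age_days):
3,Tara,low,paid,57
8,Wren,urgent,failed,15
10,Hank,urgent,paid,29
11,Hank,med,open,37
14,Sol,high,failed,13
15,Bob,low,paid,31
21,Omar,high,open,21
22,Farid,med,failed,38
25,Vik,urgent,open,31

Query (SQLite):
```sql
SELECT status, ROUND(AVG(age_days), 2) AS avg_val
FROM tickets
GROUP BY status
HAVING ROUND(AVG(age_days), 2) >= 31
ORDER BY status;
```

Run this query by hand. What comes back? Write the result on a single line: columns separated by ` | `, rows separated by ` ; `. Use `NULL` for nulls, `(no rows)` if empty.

paid | 39

Partition tickets by status; compute ROUND(AVG(age_days), 2) within each group.
HAVING: keep groups where ROUND(AVG(age_days), 2) >= 31.
  failed: ids {8, 14, 22} → ROUND(AVG(age_days), 2)=22
  open: ids {11, 21, 25} → ROUND(AVG(age_days), 2)=29.67
  paid: ids {3, 10, 15} → ROUND(AVG(age_days), 2)=39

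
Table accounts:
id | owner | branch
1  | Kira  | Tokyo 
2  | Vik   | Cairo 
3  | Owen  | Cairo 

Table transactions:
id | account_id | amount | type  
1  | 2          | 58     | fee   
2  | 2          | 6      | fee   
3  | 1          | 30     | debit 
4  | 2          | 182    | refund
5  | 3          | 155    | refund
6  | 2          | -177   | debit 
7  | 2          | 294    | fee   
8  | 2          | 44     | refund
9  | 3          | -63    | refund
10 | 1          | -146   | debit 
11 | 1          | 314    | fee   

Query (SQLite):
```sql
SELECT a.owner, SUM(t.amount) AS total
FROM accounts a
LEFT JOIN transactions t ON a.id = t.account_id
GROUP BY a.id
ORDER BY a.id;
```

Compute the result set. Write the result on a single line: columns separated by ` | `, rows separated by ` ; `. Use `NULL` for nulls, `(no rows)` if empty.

Kira | 198 ; Vik | 407 ; Owen | 92

LEFT JOIN keeps every accounts row; unmatched ones get NULL for transactions columns.
Group by accounts.id and compute SUM(t.amount). SUM over an all-NULL group is NULL.
  1: ids {3, 10, 11} → SUM(t.amount)=198
  2: ids {1, 2, 4, 6, 7, 8} → SUM(t.amount)=407
  3: ids {5, 9} → SUM(t.amount)=92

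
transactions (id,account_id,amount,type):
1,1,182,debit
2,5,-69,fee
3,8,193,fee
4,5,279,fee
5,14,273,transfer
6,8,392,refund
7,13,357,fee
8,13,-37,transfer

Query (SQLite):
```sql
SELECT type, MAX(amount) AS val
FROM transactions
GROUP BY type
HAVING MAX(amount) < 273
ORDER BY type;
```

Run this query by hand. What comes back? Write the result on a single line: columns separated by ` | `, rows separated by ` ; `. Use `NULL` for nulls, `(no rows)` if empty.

debit | 182

Partition transactions by type; compute MAX(amount) within each group.
HAVING: keep groups where MAX(amount) < 273.
  debit: ids {1} → MAX(amount)=182
  fee: ids {2, 3, 4, 7} → MAX(amount)=357
  refund: ids {6} → MAX(amount)=392
  transfer: ids {5, 8} → MAX(amount)=273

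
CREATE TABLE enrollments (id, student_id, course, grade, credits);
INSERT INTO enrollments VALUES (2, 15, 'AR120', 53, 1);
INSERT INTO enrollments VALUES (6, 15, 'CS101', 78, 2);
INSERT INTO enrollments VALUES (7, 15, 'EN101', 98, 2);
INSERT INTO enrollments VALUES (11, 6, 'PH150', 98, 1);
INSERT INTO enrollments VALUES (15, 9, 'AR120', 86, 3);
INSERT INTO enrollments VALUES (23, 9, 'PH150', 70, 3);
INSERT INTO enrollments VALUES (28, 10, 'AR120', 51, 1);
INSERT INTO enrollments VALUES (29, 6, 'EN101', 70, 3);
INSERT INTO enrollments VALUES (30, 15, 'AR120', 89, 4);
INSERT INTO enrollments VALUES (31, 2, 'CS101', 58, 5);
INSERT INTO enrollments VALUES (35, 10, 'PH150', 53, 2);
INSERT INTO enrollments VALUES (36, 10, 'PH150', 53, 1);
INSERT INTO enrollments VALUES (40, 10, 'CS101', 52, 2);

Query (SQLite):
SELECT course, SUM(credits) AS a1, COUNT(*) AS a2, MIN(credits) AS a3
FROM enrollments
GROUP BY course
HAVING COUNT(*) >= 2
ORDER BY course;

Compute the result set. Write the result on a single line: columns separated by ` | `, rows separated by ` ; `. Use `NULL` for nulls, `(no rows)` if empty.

Group enrollments by course.
Per group compute: SUM(credits), COUNT(*), MIN(credits).
HAVING: drop groups with fewer than 2 rows.
  AR120: ids {2, 15, 28, 30} → SUM(credits)=9, COUNT(*)=4, MIN(credits)=1
  CS101: ids {6, 31, 40} → SUM(credits)=9, COUNT(*)=3, MIN(credits)=2
  EN101: ids {7, 29} → SUM(credits)=5, COUNT(*)=2, MIN(credits)=2
  PH150: ids {11, 23, 35, 36} → SUM(credits)=7, COUNT(*)=4, MIN(credits)=1

AR120 | 9 | 4 | 1 ; CS101 | 9 | 3 | 2 ; EN101 | 5 | 2 | 2 ; PH150 | 7 | 4 | 1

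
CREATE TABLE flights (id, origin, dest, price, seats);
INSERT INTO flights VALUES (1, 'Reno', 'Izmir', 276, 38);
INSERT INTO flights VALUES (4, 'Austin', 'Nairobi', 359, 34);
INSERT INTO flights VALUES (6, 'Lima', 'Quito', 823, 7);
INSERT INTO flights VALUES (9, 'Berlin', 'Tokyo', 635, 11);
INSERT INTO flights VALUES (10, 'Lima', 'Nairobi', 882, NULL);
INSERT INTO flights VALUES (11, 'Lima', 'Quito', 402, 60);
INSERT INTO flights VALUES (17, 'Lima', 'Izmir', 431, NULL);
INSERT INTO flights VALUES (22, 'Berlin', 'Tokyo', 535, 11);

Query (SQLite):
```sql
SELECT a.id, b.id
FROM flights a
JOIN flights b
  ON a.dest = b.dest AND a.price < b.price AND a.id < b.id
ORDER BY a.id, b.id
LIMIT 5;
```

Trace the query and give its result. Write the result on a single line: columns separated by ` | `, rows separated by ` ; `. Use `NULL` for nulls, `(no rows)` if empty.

Pairs (a,b) with same dest, a.price < b.price, a.id < b.id.
dest groups: Izmir:{1,17} Nairobi:{4,10} Quito:{6,11} Tokyo:{9,22}
Ordered by (a.id, b.id); first 5.

1 | 17 ; 4 | 10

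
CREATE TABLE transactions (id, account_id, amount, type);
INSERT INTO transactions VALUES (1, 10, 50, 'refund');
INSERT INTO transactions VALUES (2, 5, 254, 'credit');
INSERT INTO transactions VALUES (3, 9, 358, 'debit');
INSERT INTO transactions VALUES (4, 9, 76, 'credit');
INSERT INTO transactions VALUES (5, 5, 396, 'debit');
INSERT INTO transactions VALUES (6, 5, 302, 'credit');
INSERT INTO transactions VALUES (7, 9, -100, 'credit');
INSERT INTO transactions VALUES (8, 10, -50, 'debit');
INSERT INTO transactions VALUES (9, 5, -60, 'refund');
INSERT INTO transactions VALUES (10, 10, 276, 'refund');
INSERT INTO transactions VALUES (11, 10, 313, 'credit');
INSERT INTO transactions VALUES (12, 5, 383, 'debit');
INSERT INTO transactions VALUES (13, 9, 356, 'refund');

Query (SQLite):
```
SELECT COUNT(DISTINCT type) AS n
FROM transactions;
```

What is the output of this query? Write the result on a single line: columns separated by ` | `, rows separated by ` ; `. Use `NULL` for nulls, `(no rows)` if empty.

Count distinct non-NULL type values.

3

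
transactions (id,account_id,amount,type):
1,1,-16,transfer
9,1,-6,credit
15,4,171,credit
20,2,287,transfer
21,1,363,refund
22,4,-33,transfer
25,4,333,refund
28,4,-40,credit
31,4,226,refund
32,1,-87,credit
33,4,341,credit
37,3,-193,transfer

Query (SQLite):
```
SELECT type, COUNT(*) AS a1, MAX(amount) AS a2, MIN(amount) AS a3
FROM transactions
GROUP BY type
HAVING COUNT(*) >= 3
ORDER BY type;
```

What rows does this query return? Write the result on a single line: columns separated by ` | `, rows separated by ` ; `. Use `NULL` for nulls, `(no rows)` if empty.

credit | 5 | 341 | -87 ; refund | 3 | 363 | 226 ; transfer | 4 | 287 | -193

Group transactions by type.
Per group compute: COUNT(*), MAX(amount), MIN(amount).
HAVING: drop groups with fewer than 3 rows.
  credit: ids {9, 15, 28, 32, 33} → COUNT(*)=5, MAX(amount)=341, MIN(amount)=-87
  refund: ids {21, 25, 31} → COUNT(*)=3, MAX(amount)=363, MIN(amount)=226
  transfer: ids {1, 20, 22, 37} → COUNT(*)=4, MAX(amount)=287, MIN(amount)=-193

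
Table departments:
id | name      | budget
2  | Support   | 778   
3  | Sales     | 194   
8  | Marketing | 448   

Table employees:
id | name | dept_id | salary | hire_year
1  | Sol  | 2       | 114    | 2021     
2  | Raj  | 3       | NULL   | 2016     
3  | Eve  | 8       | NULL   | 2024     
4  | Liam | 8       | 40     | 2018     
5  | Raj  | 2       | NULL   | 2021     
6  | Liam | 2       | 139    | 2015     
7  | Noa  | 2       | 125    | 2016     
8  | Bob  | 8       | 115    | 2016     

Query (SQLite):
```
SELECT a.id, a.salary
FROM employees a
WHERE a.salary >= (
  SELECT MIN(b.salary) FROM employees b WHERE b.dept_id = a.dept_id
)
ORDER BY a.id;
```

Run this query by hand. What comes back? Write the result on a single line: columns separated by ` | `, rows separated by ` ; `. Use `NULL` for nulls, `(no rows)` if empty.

1 | 114 ; 4 | 40 ; 6 | 139 ; 7 | 125 ; 8 | 115

For each employees row a, compute MIN(salary) over rows sharing a.dept_id.
Keep row a if a.salary >= that per-group MIN.
  dept_id=2: MIN(salary) = 114
  dept_id=3: MIN(salary) = NULL
  dept_id=8: MIN(salary) = 40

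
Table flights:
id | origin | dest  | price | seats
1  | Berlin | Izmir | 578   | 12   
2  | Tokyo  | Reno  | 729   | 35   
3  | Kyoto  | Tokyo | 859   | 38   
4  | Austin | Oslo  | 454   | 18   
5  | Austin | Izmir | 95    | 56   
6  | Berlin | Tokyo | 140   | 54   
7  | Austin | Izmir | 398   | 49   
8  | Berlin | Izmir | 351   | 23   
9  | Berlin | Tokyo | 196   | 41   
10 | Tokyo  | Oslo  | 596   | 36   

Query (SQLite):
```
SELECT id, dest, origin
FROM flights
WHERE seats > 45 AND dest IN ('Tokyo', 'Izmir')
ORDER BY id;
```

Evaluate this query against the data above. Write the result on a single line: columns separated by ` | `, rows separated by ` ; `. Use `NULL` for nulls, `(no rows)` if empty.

5 | Izmir | Austin ; 6 | Tokyo | Berlin ; 7 | Izmir | Austin

seats > 45: ids {5, 6, 7}
dest IN ('Tokyo', 'Izmir'): ids {1, 3, 5, 6, 7, 8, 9}
Combine with AND.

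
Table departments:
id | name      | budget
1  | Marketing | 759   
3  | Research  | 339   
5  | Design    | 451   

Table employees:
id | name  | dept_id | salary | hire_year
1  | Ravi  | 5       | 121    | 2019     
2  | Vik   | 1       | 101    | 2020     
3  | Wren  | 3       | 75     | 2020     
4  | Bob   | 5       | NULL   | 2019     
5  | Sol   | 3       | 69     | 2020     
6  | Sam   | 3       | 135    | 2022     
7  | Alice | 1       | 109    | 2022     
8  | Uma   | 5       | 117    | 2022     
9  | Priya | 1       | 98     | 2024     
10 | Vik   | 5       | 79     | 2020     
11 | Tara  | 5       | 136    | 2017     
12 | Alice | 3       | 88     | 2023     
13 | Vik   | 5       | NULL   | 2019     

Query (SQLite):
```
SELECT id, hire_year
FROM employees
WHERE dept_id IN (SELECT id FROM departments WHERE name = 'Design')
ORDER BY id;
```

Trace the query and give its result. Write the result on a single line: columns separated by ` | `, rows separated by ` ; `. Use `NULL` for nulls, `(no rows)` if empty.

1 | 2019 ; 4 | 2019 ; 8 | 2022 ; 10 | 2020 ; 11 | 2017 ; 13 | 2019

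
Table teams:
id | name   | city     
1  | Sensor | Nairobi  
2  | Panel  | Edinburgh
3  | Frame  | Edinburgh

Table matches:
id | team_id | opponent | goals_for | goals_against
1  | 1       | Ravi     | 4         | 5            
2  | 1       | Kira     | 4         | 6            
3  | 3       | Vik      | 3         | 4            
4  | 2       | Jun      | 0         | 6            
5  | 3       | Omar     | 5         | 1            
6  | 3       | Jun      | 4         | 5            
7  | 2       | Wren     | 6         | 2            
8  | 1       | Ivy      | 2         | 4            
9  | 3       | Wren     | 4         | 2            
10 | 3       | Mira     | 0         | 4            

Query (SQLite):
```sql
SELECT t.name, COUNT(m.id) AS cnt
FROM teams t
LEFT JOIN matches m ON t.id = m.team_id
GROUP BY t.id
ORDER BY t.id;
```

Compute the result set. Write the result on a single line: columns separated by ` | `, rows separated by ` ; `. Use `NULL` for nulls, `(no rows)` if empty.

Sensor | 3 ; Panel | 2 ; Frame | 5

LEFT JOIN keeps every teams row; unmatched ones get NULL for matches columns.
Group by teams.id and compute COUNT(m.id). COUNT(col) of an all-NULL group is 0.
  1: ids {1, 2, 8} → COUNT(m.id)=3
  2: ids {4, 7} → COUNT(m.id)=2
  3: ids {3, 5, 6, 9, 10} → COUNT(m.id)=5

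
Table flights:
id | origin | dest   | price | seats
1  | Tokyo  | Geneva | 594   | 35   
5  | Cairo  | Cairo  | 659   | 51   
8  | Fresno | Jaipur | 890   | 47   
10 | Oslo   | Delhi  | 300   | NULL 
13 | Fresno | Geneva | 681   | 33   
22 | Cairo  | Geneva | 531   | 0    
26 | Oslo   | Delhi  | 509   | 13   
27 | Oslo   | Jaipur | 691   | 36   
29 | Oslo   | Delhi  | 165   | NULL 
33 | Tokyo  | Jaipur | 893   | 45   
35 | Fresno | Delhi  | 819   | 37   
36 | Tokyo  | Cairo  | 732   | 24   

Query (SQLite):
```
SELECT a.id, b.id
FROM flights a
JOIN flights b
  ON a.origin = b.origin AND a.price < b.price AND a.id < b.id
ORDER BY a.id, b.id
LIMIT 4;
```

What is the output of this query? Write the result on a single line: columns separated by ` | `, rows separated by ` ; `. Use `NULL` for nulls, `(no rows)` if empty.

1 | 33 ; 1 | 36 ; 10 | 26 ; 10 | 27

Pairs (a,b) with same origin, a.price < b.price, a.id < b.id.
origin groups: Cairo:{5,22} Fresno:{8,13,35} Oslo:{10,26,27,29} Tokyo:{1,33,36}
Ordered by (a.id, b.id); first 4.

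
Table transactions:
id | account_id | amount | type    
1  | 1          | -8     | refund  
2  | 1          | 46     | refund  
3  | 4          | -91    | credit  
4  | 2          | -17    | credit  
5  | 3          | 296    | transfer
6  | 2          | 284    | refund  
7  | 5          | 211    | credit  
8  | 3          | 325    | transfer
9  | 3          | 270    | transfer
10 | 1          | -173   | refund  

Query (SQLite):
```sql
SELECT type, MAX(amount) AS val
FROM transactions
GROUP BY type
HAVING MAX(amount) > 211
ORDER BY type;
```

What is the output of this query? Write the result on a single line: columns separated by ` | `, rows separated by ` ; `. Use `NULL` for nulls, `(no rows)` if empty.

refund | 284 ; transfer | 325

Partition transactions by type; compute MAX(amount) within each group.
HAVING: keep groups where MAX(amount) > 211.
  credit: ids {3, 4, 7} → MAX(amount)=211
  refund: ids {1, 2, 6, 10} → MAX(amount)=284
  transfer: ids {5, 8, 9} → MAX(amount)=325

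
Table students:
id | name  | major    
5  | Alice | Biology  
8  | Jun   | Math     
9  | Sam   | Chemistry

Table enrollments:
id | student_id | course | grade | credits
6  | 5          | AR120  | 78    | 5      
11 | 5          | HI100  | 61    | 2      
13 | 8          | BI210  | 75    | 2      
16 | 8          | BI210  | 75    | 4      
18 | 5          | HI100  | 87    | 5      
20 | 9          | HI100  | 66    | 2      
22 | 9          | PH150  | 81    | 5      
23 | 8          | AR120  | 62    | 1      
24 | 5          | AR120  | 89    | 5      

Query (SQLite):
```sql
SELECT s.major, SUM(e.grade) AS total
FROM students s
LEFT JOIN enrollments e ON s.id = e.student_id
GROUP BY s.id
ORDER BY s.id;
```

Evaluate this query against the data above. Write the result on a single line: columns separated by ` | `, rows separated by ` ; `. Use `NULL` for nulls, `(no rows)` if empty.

LEFT JOIN keeps every students row; unmatched ones get NULL for enrollments columns.
Group by students.id and compute SUM(e.grade). SUM over an all-NULL group is NULL.
  5: ids {6, 11, 18, 24} → SUM(e.grade)=315
  8: ids {13, 16, 23} → SUM(e.grade)=212
  9: ids {20, 22} → SUM(e.grade)=147

Biology | 315 ; Math | 212 ; Chemistry | 147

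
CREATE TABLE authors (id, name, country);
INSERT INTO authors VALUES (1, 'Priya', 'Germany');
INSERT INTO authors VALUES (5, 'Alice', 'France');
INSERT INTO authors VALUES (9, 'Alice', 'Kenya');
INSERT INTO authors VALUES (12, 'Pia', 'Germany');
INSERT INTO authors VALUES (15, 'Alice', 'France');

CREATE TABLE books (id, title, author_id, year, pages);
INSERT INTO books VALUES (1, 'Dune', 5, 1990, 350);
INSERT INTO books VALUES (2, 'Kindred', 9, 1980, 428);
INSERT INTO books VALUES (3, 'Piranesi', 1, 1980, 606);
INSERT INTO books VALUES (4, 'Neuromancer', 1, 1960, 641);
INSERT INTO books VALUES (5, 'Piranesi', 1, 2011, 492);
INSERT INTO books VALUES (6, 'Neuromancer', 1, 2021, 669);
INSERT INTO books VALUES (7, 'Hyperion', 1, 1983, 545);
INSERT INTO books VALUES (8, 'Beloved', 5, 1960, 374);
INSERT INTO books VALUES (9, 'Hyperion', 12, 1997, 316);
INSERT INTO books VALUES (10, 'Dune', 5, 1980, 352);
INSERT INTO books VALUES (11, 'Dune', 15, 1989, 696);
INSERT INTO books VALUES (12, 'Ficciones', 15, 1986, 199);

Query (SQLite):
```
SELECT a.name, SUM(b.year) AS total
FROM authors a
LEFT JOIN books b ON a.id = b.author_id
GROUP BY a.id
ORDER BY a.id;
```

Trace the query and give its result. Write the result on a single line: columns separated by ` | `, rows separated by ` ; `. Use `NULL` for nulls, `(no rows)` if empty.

Priya | 9955 ; Alice | 5930 ; Alice | 1980 ; Pia | 1997 ; Alice | 3975

LEFT JOIN keeps every authors row; unmatched ones get NULL for books columns.
Group by authors.id and compute SUM(b.year). SUM over an all-NULL group is NULL.
  1: ids {3, 4, 5, 6, 7} → SUM(b.year)=9955
  5: ids {1, 8, 10} → SUM(b.year)=5930
  9: ids {2} → SUM(b.year)=1980
  12: ids {9} → SUM(b.year)=1997
  15: ids {11, 12} → SUM(b.year)=3975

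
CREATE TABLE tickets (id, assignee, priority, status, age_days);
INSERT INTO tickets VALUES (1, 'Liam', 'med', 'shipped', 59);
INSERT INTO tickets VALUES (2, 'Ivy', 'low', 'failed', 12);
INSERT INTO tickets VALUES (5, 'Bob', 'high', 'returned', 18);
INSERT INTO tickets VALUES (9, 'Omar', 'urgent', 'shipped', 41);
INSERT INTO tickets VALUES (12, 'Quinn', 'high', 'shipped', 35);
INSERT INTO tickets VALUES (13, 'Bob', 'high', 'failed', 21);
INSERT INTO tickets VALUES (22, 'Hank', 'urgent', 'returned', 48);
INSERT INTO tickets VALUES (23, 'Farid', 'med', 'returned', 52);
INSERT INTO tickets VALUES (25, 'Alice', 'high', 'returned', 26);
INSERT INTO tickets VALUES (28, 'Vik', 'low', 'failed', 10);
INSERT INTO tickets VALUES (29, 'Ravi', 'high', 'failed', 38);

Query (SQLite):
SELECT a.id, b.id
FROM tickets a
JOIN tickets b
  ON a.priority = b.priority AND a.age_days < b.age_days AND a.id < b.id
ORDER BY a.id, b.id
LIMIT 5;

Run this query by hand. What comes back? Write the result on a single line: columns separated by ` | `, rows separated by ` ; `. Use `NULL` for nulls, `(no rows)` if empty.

5 | 12 ; 5 | 13 ; 5 | 25 ; 5 | 29 ; 9 | 22

Pairs (a,b) with same priority, a.age_days < b.age_days, a.id < b.id.
priority groups: high:{5,12,13,25,29} low:{2,28} med:{1,23} urgent:{9,22}
Ordered by (a.id, b.id); first 5.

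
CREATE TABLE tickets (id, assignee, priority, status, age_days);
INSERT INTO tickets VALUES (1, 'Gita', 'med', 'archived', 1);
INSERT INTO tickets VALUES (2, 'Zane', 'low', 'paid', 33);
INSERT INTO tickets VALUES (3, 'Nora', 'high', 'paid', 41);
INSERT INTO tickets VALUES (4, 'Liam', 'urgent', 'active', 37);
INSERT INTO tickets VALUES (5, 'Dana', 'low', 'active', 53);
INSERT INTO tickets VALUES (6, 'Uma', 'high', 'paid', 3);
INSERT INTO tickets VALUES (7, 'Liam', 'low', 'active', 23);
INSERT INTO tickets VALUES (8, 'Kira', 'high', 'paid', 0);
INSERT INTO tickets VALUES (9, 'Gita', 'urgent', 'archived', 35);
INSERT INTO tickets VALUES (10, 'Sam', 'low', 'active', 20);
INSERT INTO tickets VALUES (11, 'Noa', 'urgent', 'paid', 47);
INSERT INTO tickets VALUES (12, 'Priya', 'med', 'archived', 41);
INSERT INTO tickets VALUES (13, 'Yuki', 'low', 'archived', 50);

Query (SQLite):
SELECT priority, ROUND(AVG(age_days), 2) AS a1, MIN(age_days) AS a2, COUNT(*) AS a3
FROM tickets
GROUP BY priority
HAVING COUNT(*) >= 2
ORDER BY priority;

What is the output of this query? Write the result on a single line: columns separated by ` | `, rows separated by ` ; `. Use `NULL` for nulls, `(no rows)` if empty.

high | 14.67 | 0 | 3 ; low | 35.8 | 20 | 5 ; med | 21 | 1 | 2 ; urgent | 39.67 | 35 | 3

Group tickets by priority.
Per group compute: ROUND(AVG(age_days), 2), MIN(age_days), COUNT(*).
HAVING: drop groups with fewer than 2 rows.
  high: ids {3, 6, 8} → ROUND(AVG(age_days), 2)=14.67, MIN(age_days)=0, COUNT(*)=3
  low: ids {2, 5, 7, 10, 13} → ROUND(AVG(age_days), 2)=35.8, MIN(age_days)=20, COUNT(*)=5
  med: ids {1, 12} → ROUND(AVG(age_days), 2)=21, MIN(age_days)=1, COUNT(*)=2
  urgent: ids {4, 9, 11} → ROUND(AVG(age_days), 2)=39.67, MIN(age_days)=35, COUNT(*)=3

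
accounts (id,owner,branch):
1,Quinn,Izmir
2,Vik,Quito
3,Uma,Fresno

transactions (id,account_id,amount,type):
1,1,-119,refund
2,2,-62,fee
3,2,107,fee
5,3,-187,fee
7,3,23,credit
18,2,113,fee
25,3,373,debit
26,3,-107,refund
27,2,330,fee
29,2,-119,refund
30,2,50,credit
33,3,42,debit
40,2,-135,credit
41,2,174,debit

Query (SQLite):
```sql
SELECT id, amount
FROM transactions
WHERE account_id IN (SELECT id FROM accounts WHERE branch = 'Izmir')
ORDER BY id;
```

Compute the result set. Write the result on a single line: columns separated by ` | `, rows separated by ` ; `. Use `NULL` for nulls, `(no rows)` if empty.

Inner query: accounts.id where branch = 'Izmir'.
Outer: keep transactions rows whose account_id is in that set.
Inner query → {1}

1 | -119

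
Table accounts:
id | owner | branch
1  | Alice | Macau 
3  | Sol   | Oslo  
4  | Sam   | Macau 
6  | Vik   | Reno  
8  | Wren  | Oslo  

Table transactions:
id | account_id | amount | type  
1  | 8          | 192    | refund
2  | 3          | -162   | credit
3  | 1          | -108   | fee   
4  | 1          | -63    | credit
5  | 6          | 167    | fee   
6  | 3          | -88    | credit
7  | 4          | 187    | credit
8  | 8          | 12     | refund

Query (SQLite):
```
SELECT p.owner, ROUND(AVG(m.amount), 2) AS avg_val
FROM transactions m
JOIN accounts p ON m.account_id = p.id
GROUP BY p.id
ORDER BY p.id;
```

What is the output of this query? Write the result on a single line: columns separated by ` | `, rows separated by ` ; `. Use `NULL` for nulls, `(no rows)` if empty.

Alice | -85.5 ; Sol | -125 ; Sam | 187 ; Vik | 167 ; Wren | 102

Join each transactions row to its accounts via account_id.
Group joined rows by accounts.id; compute ROUND(AVG(m.amount), 2) per group.
  1: ids {3, 4} → ROUND(AVG(m.amount), 2)=-85.5
  3: ids {2, 6} → ROUND(AVG(m.amount), 2)=-125
  4: ids {7} → ROUND(AVG(m.amount), 2)=187
  6: ids {5} → ROUND(AVG(m.amount), 2)=167
  8: ids {1, 8} → ROUND(AVG(m.amount), 2)=102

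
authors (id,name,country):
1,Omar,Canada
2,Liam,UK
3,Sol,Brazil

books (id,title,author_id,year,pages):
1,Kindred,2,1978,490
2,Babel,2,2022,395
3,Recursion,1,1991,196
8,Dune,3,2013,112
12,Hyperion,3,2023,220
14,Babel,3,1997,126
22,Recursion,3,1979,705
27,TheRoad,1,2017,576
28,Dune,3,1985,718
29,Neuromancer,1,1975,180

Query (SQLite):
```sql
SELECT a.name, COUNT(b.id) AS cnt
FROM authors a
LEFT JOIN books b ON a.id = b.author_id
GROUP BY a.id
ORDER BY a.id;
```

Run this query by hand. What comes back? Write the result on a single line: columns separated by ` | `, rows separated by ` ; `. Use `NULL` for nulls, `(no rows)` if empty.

LEFT JOIN keeps every authors row; unmatched ones get NULL for books columns.
Group by authors.id and compute COUNT(b.id). COUNT(col) of an all-NULL group is 0.
  1: ids {3, 27, 29} → COUNT(b.id)=3
  2: ids {1, 2} → COUNT(b.id)=2
  3: ids {8, 12, 14, 22, 28} → COUNT(b.id)=5

Omar | 3 ; Liam | 2 ; Sol | 5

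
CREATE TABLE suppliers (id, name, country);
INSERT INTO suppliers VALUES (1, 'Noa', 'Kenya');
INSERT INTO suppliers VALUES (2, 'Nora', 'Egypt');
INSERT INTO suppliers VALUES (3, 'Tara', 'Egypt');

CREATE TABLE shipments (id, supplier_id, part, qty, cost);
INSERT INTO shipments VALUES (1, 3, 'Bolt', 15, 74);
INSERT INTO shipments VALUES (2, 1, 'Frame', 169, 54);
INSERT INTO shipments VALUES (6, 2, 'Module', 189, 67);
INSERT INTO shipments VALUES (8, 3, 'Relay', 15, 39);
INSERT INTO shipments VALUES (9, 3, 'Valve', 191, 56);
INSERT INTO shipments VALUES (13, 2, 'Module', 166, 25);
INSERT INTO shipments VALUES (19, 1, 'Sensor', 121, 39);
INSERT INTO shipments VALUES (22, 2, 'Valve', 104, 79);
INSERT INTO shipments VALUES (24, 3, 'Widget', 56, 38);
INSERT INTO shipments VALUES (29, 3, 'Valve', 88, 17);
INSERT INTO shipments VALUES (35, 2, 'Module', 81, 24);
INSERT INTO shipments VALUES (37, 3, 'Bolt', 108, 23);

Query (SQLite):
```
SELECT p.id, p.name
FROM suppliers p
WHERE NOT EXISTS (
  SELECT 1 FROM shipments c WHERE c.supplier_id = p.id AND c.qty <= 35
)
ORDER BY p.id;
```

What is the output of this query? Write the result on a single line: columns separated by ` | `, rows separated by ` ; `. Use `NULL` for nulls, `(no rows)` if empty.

For each suppliers row, check whether any shipments with matching supplier_id has qty <= 35.
Keep rows where that is false.

1 | Noa ; 2 | Nora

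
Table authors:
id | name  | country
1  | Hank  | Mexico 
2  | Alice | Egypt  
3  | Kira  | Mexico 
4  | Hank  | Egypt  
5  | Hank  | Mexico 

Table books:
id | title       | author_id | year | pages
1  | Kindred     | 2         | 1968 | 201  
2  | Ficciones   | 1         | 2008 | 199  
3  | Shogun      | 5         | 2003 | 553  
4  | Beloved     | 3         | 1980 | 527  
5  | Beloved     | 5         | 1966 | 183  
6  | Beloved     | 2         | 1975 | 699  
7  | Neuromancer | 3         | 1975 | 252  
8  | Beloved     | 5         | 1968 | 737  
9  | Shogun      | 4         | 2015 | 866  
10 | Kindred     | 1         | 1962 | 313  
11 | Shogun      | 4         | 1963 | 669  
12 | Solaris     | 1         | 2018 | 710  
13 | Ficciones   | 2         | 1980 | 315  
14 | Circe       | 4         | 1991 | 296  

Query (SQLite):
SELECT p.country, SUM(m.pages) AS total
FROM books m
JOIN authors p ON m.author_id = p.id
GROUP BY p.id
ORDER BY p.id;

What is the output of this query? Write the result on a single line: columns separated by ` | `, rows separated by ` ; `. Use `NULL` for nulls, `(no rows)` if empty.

Mexico | 1222 ; Egypt | 1215 ; Mexico | 779 ; Egypt | 1831 ; Mexico | 1473

Join each books row to its authors via author_id.
Group joined rows by authors.id; compute SUM(m.pages) per group.
  1: ids {2, 10, 12} → SUM(m.pages)=1222
  2: ids {1, 6, 13} → SUM(m.pages)=1215
  3: ids {4, 7} → SUM(m.pages)=779
  4: ids {9, 11, 14} → SUM(m.pages)=1831
  5: ids {3, 5, 8} → SUM(m.pages)=1473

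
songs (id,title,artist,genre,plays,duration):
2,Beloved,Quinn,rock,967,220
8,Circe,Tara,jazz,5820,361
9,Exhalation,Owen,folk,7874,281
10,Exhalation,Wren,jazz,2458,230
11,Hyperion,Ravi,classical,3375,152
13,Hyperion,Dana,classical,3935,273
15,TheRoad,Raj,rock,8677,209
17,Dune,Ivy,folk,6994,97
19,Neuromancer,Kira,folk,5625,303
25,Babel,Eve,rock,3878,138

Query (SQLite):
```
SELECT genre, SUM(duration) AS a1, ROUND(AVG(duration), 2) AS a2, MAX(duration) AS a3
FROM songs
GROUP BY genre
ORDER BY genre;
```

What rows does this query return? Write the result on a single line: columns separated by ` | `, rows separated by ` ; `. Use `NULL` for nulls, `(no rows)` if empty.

Group songs by genre.
Per group compute: SUM(duration), ROUND(AVG(duration), 2), MAX(duration).
  classical: ids {11, 13} → SUM(duration)=425, ROUND(AVG(duration), 2)=212.5, MAX(duration)=273
  folk: ids {9, 17, 19} → SUM(duration)=681, ROUND(AVG(duration), 2)=227, MAX(duration)=303
  jazz: ids {8, 10} → SUM(duration)=591, ROUND(AVG(duration), 2)=295.5, MAX(duration)=361
  rock: ids {2, 15, 25} → SUM(duration)=567, ROUND(AVG(duration), 2)=189, MAX(duration)=220

classical | 425 | 212.5 | 273 ; folk | 681 | 227 | 303 ; jazz | 591 | 295.5 | 361 ; rock | 567 | 189 | 220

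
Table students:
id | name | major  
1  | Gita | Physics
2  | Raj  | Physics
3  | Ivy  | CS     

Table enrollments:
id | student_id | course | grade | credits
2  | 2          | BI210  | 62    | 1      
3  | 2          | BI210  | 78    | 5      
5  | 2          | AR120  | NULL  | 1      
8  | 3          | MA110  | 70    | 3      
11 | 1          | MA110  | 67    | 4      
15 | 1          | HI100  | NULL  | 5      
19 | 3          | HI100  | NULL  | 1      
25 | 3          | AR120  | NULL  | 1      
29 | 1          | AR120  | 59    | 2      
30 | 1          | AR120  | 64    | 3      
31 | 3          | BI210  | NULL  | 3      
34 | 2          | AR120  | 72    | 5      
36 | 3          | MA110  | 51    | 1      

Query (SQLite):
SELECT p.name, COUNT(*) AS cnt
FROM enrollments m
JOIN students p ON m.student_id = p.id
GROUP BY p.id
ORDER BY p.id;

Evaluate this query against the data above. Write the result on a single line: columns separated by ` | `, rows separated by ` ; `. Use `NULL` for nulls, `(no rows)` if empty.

Gita | 4 ; Raj | 4 ; Ivy | 5

Join each enrollments row to its students via student_id.
Group joined rows by students.id; compute COUNT(*) per group.
  1: ids {11, 15, 29, 30} → COUNT(*)=4
  2: ids {2, 3, 5, 34} → COUNT(*)=4
  3: ids {8, 19, 25, 31, 36} → COUNT(*)=5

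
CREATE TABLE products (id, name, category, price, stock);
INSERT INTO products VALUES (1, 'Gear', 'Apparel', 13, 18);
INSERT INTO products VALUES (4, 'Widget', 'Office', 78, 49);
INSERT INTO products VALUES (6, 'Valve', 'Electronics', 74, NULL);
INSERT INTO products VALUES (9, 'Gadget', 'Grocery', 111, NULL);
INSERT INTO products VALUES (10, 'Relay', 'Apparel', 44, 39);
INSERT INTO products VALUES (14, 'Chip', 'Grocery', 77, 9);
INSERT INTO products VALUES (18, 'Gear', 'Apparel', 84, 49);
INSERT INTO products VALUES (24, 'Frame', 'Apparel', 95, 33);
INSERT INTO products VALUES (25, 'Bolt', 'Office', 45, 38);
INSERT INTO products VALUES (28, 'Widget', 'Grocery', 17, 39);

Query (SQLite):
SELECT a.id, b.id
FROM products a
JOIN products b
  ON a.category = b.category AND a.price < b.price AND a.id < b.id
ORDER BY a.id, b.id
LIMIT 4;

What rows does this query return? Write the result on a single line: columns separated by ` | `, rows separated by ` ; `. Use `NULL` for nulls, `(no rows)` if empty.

1 | 10 ; 1 | 18 ; 1 | 24 ; 10 | 18

Pairs (a,b) with same category, a.price < b.price, a.id < b.id.
category groups: Apparel:{1,10,18,24} Electronics:{6} Grocery:{9,14,28} Office:{4,25}
Ordered by (a.id, b.id); first 4.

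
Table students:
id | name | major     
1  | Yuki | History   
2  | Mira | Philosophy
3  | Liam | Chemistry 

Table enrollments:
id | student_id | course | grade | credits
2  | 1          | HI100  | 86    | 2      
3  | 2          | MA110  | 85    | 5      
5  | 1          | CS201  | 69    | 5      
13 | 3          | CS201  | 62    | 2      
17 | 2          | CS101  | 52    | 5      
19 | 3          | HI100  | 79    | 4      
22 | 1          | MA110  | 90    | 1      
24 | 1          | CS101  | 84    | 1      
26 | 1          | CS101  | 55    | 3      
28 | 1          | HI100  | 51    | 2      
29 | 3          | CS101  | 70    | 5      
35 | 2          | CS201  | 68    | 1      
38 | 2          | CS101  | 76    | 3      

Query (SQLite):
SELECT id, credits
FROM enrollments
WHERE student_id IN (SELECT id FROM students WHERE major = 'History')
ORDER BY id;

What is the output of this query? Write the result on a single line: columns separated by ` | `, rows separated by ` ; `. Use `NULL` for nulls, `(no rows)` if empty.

Inner query: students.id where major = 'History'.
Outer: keep enrollments rows whose student_id is in that set.
Inner query → {1}

2 | 2 ; 5 | 5 ; 22 | 1 ; 24 | 1 ; 26 | 3 ; 28 | 2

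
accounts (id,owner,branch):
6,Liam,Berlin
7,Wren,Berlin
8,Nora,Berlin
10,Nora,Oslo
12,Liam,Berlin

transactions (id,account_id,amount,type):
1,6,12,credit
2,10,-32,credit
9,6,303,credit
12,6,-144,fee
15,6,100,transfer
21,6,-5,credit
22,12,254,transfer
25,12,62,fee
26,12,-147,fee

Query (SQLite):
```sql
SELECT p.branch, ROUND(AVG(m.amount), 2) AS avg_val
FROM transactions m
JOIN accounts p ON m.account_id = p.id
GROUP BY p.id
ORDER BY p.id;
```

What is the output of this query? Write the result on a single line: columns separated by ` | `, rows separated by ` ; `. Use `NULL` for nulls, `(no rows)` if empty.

Berlin | 53.2 ; Oslo | -32 ; Berlin | 56.33

Join each transactions row to its accounts via account_id.
Group joined rows by accounts.id; compute ROUND(AVG(m.amount), 2) per group.
  6: ids {1, 9, 12, 15, 21} → ROUND(AVG(m.amount), 2)=53.2
  10: ids {2} → ROUND(AVG(m.amount), 2)=-32
  12: ids {22, 25, 26} → ROUND(AVG(m.amount), 2)=56.33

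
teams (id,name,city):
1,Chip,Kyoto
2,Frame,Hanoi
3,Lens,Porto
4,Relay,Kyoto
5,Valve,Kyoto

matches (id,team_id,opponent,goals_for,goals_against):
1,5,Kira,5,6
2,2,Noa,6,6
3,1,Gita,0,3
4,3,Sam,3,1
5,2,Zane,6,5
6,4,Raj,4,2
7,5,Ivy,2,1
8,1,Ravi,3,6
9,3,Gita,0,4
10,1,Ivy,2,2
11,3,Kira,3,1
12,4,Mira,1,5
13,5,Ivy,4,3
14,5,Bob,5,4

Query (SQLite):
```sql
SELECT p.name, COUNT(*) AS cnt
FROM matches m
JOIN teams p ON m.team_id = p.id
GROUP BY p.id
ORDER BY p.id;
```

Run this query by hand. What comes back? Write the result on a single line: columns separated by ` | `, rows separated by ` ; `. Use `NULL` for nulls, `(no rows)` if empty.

Chip | 3 ; Frame | 2 ; Lens | 3 ; Relay | 2 ; Valve | 4

Join each matches row to its teams via team_id.
Group joined rows by teams.id; compute COUNT(*) per group.
  1: ids {3, 8, 10} → COUNT(*)=3
  2: ids {2, 5} → COUNT(*)=2
  3: ids {4, 9, 11} → COUNT(*)=3
  4: ids {6, 12} → COUNT(*)=2
  5: ids {1, 7, 13, 14} → COUNT(*)=4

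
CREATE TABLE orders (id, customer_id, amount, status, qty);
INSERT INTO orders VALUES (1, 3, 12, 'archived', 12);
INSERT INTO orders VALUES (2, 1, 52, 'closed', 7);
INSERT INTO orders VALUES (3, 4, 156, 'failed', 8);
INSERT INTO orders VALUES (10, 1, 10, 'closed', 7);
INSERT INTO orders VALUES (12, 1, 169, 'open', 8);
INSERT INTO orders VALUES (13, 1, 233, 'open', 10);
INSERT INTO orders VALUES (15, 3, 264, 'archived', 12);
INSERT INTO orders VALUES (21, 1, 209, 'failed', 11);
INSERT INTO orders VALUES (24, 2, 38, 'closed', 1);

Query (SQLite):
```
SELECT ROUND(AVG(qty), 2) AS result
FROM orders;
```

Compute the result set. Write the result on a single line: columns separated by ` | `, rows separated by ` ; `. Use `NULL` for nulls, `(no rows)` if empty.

All qty values: [12, 7, 8, 7, 8, 10, 12, 11, 1].
AVG = 76 / 9 (rounded to 2 dp).

8.44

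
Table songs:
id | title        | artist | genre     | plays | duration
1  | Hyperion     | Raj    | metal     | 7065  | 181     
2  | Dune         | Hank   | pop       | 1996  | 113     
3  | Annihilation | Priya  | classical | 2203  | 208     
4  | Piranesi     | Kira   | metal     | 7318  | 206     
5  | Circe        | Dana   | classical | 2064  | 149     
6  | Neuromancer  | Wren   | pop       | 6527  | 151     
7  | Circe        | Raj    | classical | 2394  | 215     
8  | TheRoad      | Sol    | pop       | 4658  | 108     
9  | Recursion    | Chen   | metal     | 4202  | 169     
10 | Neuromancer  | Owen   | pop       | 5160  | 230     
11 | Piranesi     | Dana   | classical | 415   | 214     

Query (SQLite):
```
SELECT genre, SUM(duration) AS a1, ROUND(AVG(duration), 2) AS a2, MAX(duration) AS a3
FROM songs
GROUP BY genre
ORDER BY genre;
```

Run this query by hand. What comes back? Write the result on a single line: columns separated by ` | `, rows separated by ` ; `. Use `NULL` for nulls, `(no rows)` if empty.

Group songs by genre.
Per group compute: SUM(duration), ROUND(AVG(duration), 2), MAX(duration).
  classical: ids {3, 5, 7, 11} → SUM(duration)=786, ROUND(AVG(duration), 2)=196.5, MAX(duration)=215
  metal: ids {1, 4, 9} → SUM(duration)=556, ROUND(AVG(duration), 2)=185.33, MAX(duration)=206
  pop: ids {2, 6, 8, 10} → SUM(duration)=602, ROUND(AVG(duration), 2)=150.5, MAX(duration)=230

classical | 786 | 196.5 | 215 ; metal | 556 | 185.33 | 206 ; pop | 602 | 150.5 | 230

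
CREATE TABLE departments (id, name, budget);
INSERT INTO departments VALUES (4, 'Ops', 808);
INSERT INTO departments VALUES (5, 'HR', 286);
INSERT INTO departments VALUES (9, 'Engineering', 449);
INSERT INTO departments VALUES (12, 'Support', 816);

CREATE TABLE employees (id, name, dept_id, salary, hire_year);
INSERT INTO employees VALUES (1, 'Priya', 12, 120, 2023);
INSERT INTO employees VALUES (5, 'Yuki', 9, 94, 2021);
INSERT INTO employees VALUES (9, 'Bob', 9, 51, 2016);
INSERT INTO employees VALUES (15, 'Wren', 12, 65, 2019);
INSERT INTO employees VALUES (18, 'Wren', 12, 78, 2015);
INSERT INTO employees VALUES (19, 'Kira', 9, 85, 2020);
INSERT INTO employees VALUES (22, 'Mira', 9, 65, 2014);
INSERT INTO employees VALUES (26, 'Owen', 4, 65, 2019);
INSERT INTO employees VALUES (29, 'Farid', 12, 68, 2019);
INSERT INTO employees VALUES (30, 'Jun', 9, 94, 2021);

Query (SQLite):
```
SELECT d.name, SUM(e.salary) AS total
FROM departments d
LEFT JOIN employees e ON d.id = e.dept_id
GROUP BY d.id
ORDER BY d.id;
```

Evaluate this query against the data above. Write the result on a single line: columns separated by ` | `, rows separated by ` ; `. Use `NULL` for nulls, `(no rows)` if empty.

LEFT JOIN keeps every departments row; unmatched ones get NULL for employees columns.
Group by departments.id and compute SUM(e.salary). SUM over an all-NULL group is NULL.
  4: ids {26} → SUM(e.salary)=65
  5: ids {—} → SUM(e.salary)=NULL
  9: ids {5, 9, 19, 22, 30} → SUM(e.salary)=389
  12: ids {1, 15, 18, 29} → SUM(e.salary)=331

Ops | 65 ; HR | NULL ; Engineering | 389 ; Support | 331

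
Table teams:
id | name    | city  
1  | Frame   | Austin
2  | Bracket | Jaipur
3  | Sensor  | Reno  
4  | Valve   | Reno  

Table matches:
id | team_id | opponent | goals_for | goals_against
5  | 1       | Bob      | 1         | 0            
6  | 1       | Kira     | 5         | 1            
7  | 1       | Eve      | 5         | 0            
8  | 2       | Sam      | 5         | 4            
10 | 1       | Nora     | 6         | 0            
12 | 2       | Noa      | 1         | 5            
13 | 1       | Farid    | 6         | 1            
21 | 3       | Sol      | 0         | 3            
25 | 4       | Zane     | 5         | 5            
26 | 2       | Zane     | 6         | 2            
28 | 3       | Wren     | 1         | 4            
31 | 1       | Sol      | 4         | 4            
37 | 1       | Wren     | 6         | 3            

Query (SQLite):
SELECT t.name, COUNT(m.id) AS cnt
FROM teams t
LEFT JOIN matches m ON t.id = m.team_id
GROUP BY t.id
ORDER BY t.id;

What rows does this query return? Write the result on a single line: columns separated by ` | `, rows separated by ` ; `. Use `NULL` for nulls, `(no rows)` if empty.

Frame | 7 ; Bracket | 3 ; Sensor | 2 ; Valve | 1

LEFT JOIN keeps every teams row; unmatched ones get NULL for matches columns.
Group by teams.id and compute COUNT(m.id). COUNT(col) of an all-NULL group is 0.
  1: ids {5, 6, 7, 10, 13, 31, 37} → COUNT(m.id)=7
  2: ids {8, 12, 26} → COUNT(m.id)=3
  3: ids {21, 28} → COUNT(m.id)=2
  4: ids {25} → COUNT(m.id)=1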